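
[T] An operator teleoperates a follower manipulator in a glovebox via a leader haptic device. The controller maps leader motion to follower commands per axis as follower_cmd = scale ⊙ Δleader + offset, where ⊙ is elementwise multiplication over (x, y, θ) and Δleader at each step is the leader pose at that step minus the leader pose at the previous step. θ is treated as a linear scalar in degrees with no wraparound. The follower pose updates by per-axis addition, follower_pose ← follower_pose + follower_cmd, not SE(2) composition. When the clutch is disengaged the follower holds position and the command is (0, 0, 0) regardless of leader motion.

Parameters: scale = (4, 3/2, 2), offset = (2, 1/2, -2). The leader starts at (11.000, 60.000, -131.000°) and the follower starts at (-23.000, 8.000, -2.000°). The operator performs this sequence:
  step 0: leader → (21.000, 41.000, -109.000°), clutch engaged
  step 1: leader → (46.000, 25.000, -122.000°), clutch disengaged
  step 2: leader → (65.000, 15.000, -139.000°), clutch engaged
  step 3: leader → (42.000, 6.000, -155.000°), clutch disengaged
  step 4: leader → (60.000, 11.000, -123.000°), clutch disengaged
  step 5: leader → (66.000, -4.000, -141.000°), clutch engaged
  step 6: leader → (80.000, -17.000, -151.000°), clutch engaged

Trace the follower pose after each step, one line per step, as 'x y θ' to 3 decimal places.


19.000 -20.000 40.000
19.000 -20.000 40.000
97.000 -34.500 4.000
97.000 -34.500 4.000
97.000 -34.500 4.000
123.000 -56.500 -34.000
181.000 -75.500 -56.000

step 0: Δleader=(10.000, -19.000, 22.000°), engaged; cmd=(42.000, -28.000, 42.000°) → follower=(19.000, -20.000, 40.000°)
step 1: Δleader=(25.000, -16.000, -13.000°), disengaged; cmd=(0,0,0) → follower holds at (19.000, -20.000, 40.000°)
step 2: Δleader=(19.000, -10.000, -17.000°), engaged; cmd=(78.000, -14.500, -36.000°) → follower=(97.000, -34.500, 4.000°)
step 3: Δleader=(-23.000, -9.000, -16.000°), disengaged; cmd=(0,0,0) → follower holds at (97.000, -34.500, 4.000°)
step 4: Δleader=(18.000, 5.000, 32.000°), disengaged; cmd=(0,0,0) → follower holds at (97.000, -34.500, 4.000°)
step 5: Δleader=(6.000, -15.000, -18.000°), engaged; cmd=(26.000, -22.000, -38.000°) → follower=(123.000, -56.500, -34.000°)
step 6: Δleader=(14.000, -13.000, -10.000°), engaged; cmd=(58.000, -19.000, -22.000°) → follower=(181.000, -75.500, -56.000°)


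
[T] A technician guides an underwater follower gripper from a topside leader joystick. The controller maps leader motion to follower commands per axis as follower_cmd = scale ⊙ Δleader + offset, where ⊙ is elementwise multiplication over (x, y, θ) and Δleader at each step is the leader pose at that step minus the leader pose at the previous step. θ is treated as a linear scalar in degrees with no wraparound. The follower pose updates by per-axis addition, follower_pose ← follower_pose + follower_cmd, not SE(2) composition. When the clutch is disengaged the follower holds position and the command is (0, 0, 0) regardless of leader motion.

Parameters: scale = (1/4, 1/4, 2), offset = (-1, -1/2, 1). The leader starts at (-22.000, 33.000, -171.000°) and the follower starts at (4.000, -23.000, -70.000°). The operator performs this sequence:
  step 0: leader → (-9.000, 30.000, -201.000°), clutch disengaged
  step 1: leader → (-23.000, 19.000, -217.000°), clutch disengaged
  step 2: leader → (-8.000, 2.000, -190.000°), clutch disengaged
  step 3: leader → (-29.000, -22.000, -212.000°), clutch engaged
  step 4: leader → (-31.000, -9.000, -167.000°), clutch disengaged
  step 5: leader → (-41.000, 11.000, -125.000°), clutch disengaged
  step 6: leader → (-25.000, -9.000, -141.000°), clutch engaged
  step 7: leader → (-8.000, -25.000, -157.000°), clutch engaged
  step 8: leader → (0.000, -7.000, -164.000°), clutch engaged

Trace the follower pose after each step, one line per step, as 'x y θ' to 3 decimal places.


step 0: Δleader=(13.000, -3.000, -30.000°), disengaged; cmd=(0,0,0) → follower holds at (4.000, -23.000, -70.000°)
step 1: Δleader=(-14.000, -11.000, -16.000°), disengaged; cmd=(0,0,0) → follower holds at (4.000, -23.000, -70.000°)
step 2: Δleader=(15.000, -17.000, 27.000°), disengaged; cmd=(0,0,0) → follower holds at (4.000, -23.000, -70.000°)
step 3: Δleader=(-21.000, -24.000, -22.000°), engaged; cmd=(-6.250, -6.500, -43.000°) → follower=(-2.250, -29.500, -113.000°)
step 4: Δleader=(-2.000, 13.000, 45.000°), disengaged; cmd=(0,0,0) → follower holds at (-2.250, -29.500, -113.000°)
step 5: Δleader=(-10.000, 20.000, 42.000°), disengaged; cmd=(0,0,0) → follower holds at (-2.250, -29.500, -113.000°)
step 6: Δleader=(16.000, -20.000, -16.000°), engaged; cmd=(3.000, -5.500, -31.000°) → follower=(0.750, -35.000, -144.000°)
step 7: Δleader=(17.000, -16.000, -16.000°), engaged; cmd=(3.250, -4.500, -31.000°) → follower=(4.000, -39.500, -175.000°)
step 8: Δleader=(8.000, 18.000, -7.000°), engaged; cmd=(1.000, 4.000, -13.000°) → follower=(5.000, -35.500, -188.000°)

4.000 -23.000 -70.000
4.000 -23.000 -70.000
4.000 -23.000 -70.000
-2.250 -29.500 -113.000
-2.250 -29.500 -113.000
-2.250 -29.500 -113.000
0.750 -35.000 -144.000
4.000 -39.500 -175.000
5.000 -35.500 -188.000


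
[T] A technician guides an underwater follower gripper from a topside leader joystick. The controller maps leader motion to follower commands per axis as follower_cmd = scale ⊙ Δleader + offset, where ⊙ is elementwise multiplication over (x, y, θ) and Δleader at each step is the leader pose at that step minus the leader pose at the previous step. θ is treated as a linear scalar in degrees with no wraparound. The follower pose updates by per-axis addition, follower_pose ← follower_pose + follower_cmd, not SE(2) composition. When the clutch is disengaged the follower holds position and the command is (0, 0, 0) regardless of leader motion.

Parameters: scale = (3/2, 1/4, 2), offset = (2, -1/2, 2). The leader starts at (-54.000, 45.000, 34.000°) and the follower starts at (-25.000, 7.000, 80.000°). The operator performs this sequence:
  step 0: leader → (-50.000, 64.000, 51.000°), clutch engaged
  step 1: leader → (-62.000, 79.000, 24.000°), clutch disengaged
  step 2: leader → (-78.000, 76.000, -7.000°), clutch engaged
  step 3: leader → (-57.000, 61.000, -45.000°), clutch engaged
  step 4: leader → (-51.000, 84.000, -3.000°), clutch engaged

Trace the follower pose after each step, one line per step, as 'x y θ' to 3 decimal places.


-17.000 11.250 116.000
-17.000 11.250 116.000
-39.000 10.000 56.000
-5.500 5.750 -18.000
5.500 11.000 68.000

step 0: Δleader=(4.000, 19.000, 17.000°), engaged; cmd=(8.000, 4.250, 36.000°) → follower=(-17.000, 11.250, 116.000°)
step 1: Δleader=(-12.000, 15.000, -27.000°), disengaged; cmd=(0,0,0) → follower holds at (-17.000, 11.250, 116.000°)
step 2: Δleader=(-16.000, -3.000, -31.000°), engaged; cmd=(-22.000, -1.250, -60.000°) → follower=(-39.000, 10.000, 56.000°)
step 3: Δleader=(21.000, -15.000, -38.000°), engaged; cmd=(33.500, -4.250, -74.000°) → follower=(-5.500, 5.750, -18.000°)
step 4: Δleader=(6.000, 23.000, 42.000°), engaged; cmd=(11.000, 5.250, 86.000°) → follower=(5.500, 11.000, 68.000°)


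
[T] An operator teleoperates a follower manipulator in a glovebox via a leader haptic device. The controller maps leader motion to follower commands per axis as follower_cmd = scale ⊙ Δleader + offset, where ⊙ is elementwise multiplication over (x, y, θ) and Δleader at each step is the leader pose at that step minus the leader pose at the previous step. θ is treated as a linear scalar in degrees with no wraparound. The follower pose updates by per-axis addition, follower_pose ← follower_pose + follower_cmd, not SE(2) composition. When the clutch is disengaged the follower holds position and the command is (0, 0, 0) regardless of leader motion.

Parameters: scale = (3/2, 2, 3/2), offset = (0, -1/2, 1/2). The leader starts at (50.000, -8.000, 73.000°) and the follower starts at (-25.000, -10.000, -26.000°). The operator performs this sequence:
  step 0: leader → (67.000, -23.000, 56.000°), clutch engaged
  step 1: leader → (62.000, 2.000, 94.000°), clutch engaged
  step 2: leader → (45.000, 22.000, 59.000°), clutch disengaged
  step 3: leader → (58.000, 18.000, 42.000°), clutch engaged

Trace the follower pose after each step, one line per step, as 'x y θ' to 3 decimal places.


0.500 -40.500 -51.000
-7.000 9.000 6.500
-7.000 9.000 6.500
12.500 0.500 -18.500

step 0: Δleader=(17.000, -15.000, -17.000°), engaged; cmd=(25.500, -30.500, -25.000°) → follower=(0.500, -40.500, -51.000°)
step 1: Δleader=(-5.000, 25.000, 38.000°), engaged; cmd=(-7.500, 49.500, 57.500°) → follower=(-7.000, 9.000, 6.500°)
step 2: Δleader=(-17.000, 20.000, -35.000°), disengaged; cmd=(0,0,0) → follower holds at (-7.000, 9.000, 6.500°)
step 3: Δleader=(13.000, -4.000, -17.000°), engaged; cmd=(19.500, -8.500, -25.000°) → follower=(12.500, 0.500, -18.500°)


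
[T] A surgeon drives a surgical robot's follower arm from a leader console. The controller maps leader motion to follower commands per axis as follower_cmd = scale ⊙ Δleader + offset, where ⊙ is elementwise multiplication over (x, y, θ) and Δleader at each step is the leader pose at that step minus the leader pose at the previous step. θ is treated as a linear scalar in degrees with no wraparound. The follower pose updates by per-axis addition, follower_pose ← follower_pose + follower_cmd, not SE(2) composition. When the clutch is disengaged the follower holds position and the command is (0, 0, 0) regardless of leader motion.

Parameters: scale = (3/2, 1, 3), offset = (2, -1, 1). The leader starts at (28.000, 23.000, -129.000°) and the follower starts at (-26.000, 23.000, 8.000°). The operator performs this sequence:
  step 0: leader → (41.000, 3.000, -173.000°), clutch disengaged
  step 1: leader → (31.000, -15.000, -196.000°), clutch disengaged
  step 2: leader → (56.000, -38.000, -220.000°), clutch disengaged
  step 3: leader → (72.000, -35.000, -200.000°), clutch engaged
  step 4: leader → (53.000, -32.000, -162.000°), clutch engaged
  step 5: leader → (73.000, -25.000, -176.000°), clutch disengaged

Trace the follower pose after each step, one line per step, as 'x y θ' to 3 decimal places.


-26.000 23.000 8.000
-26.000 23.000 8.000
-26.000 23.000 8.000
0.000 25.000 69.000
-26.500 27.000 184.000
-26.500 27.000 184.000

step 0: Δleader=(13.000, -20.000, -44.000°), disengaged; cmd=(0,0,0) → follower holds at (-26.000, 23.000, 8.000°)
step 1: Δleader=(-10.000, -18.000, -23.000°), disengaged; cmd=(0,0,0) → follower holds at (-26.000, 23.000, 8.000°)
step 2: Δleader=(25.000, -23.000, -24.000°), disengaged; cmd=(0,0,0) → follower holds at (-26.000, 23.000, 8.000°)
step 3: Δleader=(16.000, 3.000, 20.000°), engaged; cmd=(26.000, 2.000, 61.000°) → follower=(0.000, 25.000, 69.000°)
step 4: Δleader=(-19.000, 3.000, 38.000°), engaged; cmd=(-26.500, 2.000, 115.000°) → follower=(-26.500, 27.000, 184.000°)
step 5: Δleader=(20.000, 7.000, -14.000°), disengaged; cmd=(0,0,0) → follower holds at (-26.500, 27.000, 184.000°)


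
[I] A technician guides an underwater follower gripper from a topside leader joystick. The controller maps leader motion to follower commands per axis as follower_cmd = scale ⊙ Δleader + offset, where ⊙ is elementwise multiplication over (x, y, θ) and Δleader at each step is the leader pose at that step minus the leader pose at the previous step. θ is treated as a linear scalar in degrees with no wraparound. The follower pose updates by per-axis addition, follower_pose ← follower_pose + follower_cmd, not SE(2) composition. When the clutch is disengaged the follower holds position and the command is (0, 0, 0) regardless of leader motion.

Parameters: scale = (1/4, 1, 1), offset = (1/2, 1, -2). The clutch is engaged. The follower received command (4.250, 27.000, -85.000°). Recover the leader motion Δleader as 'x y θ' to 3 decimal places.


15.000 26.000 -83.000

axis x: (4.250 − 1/2) / (1/4) = 15.000
axis y: (27.000 − 1) / (1) = 26.000
axis θ: (-85.000 − -2) / (1) = -83.000


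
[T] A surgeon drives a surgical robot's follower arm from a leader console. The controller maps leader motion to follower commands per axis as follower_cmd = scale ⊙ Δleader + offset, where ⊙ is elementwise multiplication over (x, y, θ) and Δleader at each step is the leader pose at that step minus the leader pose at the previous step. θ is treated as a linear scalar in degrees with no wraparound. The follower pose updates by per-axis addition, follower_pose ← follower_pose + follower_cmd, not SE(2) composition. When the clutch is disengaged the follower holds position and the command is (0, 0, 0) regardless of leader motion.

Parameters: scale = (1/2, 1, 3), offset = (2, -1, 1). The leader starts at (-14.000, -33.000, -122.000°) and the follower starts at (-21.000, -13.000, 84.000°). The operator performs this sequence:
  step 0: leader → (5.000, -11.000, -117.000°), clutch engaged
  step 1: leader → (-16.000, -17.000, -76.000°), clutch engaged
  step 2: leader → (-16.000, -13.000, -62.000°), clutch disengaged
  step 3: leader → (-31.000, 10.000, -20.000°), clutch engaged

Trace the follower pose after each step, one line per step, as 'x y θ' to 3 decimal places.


step 0: Δleader=(19.000, 22.000, 5.000°), engaged; cmd=(11.500, 21.000, 16.000°) → follower=(-9.500, 8.000, 100.000°)
step 1: Δleader=(-21.000, -6.000, 41.000°), engaged; cmd=(-8.500, -7.000, 124.000°) → follower=(-18.000, 1.000, 224.000°)
step 2: Δleader=(0.000, 4.000, 14.000°), disengaged; cmd=(0,0,0) → follower holds at (-18.000, 1.000, 224.000°)
step 3: Δleader=(-15.000, 23.000, 42.000°), engaged; cmd=(-5.500, 22.000, 127.000°) → follower=(-23.500, 23.000, 351.000°)

-9.500 8.000 100.000
-18.000 1.000 224.000
-18.000 1.000 224.000
-23.500 23.000 351.000


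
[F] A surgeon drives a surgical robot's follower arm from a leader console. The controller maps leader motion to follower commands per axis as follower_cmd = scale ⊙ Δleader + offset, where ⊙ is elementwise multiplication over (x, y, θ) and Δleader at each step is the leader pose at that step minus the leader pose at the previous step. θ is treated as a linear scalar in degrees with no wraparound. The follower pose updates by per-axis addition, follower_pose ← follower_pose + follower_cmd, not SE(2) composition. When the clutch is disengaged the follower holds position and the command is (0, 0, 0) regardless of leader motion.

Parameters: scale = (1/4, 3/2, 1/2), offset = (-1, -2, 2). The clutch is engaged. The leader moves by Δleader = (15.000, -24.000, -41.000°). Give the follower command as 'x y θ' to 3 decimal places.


2.750 -38.000 -18.500

axis x: 1/4·15.000 + -1 = 2.750
axis y: 3/2·-24.000 + -2 = -38.000
axis θ: 1/2·-41.000 + 2 = -18.500


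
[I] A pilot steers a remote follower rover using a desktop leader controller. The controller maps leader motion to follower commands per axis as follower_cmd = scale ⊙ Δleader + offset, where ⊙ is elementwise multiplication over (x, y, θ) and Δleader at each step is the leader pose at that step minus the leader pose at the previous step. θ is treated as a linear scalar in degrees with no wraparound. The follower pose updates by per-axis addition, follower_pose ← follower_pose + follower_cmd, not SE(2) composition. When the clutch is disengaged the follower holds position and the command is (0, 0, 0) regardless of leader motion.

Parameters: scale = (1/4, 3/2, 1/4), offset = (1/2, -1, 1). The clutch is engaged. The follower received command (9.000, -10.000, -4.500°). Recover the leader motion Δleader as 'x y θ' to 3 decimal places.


34.000 -6.000 -22.000

axis x: (9.000 − 1/2) / (1/4) = 34.000
axis y: (-10.000 − -1) / (3/2) = -6.000
axis θ: (-4.500 − 1) / (1/4) = -22.000


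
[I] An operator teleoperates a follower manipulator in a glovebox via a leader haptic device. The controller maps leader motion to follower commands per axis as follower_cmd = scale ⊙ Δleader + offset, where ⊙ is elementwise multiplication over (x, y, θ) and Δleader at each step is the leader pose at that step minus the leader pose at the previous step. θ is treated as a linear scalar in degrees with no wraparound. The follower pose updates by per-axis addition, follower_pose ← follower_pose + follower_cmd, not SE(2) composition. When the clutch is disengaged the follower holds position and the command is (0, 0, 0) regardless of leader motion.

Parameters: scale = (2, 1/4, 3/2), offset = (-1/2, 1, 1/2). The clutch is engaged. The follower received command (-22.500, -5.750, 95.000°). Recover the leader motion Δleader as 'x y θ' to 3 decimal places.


axis x: (-22.500 − -1/2) / (2) = -11.000
axis y: (-5.750 − 1) / (1/4) = -27.000
axis θ: (95.000 − 1/2) / (3/2) = 63.000

-11.000 -27.000 63.000


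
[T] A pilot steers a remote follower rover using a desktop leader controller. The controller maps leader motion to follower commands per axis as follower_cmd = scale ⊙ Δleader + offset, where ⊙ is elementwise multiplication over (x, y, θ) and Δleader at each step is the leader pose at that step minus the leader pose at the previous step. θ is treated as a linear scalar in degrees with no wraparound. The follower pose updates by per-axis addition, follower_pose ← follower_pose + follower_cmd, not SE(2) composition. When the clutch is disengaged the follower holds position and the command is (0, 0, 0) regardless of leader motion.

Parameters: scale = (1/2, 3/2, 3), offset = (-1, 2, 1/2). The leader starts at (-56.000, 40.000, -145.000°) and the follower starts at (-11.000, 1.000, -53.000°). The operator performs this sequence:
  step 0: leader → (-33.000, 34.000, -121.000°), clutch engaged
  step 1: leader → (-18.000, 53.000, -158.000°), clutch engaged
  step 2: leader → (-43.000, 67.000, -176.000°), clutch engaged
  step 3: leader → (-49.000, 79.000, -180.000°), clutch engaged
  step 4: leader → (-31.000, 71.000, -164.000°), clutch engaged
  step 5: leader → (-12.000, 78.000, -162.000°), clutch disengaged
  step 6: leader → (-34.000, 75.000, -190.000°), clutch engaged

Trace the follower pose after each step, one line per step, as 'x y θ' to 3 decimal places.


step 0: Δleader=(23.000, -6.000, 24.000°), engaged; cmd=(10.500, -7.000, 72.500°) → follower=(-0.500, -6.000, 19.500°)
step 1: Δleader=(15.000, 19.000, -37.000°), engaged; cmd=(6.500, 30.500, -110.500°) → follower=(6.000, 24.500, -91.000°)
step 2: Δleader=(-25.000, 14.000, -18.000°), engaged; cmd=(-13.500, 23.000, -53.500°) → follower=(-7.500, 47.500, -144.500°)
step 3: Δleader=(-6.000, 12.000, -4.000°), engaged; cmd=(-4.000, 20.000, -11.500°) → follower=(-11.500, 67.500, -156.000°)
step 4: Δleader=(18.000, -8.000, 16.000°), engaged; cmd=(8.000, -10.000, 48.500°) → follower=(-3.500, 57.500, -107.500°)
step 5: Δleader=(19.000, 7.000, 2.000°), disengaged; cmd=(0,0,0) → follower holds at (-3.500, 57.500, -107.500°)
step 6: Δleader=(-22.000, -3.000, -28.000°), engaged; cmd=(-12.000, -2.500, -83.500°) → follower=(-15.500, 55.000, -191.000°)

-0.500 -6.000 19.500
6.000 24.500 -91.000
-7.500 47.500 -144.500
-11.500 67.500 -156.000
-3.500 57.500 -107.500
-3.500 57.500 -107.500
-15.500 55.000 -191.000


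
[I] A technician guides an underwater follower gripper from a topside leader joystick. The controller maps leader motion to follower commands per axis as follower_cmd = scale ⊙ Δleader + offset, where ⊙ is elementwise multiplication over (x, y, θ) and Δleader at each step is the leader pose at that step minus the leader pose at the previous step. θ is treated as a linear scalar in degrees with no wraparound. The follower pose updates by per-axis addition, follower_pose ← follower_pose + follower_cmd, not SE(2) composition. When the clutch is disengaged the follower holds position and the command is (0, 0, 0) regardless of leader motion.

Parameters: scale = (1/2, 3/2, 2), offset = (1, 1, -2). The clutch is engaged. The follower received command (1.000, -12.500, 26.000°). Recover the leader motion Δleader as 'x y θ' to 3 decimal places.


axis x: (1.000 − 1) / (1/2) = 0.000
axis y: (-12.500 − 1) / (3/2) = -9.000
axis θ: (26.000 − -2) / (2) = 14.000

0.000 -9.000 14.000


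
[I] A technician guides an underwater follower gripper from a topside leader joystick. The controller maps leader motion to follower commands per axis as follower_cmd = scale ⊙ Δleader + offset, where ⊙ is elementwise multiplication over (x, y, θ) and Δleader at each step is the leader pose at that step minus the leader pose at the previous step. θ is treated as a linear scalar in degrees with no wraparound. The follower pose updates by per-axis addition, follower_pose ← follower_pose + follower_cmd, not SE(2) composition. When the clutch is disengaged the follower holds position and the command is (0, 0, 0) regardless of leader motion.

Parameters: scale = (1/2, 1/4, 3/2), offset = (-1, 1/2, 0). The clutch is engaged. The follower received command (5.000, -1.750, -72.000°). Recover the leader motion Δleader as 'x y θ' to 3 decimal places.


axis x: (5.000 − -1) / (1/2) = 12.000
axis y: (-1.750 − 1/2) / (1/4) = -9.000
axis θ: (-72.000 − 0) / (3/2) = -48.000

12.000 -9.000 -48.000


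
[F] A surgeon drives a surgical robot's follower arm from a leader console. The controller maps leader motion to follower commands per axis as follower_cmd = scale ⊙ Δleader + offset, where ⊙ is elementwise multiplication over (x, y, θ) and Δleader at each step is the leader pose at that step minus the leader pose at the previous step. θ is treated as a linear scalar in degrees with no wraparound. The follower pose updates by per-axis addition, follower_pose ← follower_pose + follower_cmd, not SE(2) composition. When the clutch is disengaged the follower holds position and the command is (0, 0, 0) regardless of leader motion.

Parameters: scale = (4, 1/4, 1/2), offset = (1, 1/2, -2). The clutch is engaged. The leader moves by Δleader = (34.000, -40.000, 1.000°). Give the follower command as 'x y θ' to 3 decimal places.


137.000 -9.500 -1.500

axis x: 4·34.000 + 1 = 137.000
axis y: 1/4·-40.000 + 1/2 = -9.500
axis θ: 1/2·1.000 + -2 = -1.500


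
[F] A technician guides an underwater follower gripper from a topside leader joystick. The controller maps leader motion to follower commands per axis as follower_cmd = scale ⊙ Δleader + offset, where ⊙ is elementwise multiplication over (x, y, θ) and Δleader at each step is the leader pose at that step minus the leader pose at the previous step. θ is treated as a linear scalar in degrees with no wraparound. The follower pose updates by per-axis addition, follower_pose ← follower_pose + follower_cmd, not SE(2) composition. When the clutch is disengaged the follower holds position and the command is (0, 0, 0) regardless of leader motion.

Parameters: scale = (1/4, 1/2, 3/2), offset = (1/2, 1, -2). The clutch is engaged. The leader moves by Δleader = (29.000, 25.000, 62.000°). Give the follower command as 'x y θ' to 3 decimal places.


axis x: 1/4·29.000 + 1/2 = 7.750
axis y: 1/2·25.000 + 1 = 13.500
axis θ: 3/2·62.000 + -2 = 91.000

7.750 13.500 91.000


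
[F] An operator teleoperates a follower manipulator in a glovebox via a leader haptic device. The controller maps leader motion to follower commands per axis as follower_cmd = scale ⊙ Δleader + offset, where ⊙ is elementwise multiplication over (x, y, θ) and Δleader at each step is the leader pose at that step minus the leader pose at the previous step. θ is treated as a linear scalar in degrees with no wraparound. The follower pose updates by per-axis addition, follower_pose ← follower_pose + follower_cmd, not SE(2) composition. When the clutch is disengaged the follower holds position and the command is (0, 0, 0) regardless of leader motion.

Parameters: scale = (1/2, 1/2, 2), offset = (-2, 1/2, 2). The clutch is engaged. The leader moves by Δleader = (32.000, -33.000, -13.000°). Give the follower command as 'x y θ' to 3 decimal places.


14.000 -16.000 -24.000

axis x: 1/2·32.000 + -2 = 14.000
axis y: 1/2·-33.000 + 1/2 = -16.000
axis θ: 2·-13.000 + 2 = -24.000


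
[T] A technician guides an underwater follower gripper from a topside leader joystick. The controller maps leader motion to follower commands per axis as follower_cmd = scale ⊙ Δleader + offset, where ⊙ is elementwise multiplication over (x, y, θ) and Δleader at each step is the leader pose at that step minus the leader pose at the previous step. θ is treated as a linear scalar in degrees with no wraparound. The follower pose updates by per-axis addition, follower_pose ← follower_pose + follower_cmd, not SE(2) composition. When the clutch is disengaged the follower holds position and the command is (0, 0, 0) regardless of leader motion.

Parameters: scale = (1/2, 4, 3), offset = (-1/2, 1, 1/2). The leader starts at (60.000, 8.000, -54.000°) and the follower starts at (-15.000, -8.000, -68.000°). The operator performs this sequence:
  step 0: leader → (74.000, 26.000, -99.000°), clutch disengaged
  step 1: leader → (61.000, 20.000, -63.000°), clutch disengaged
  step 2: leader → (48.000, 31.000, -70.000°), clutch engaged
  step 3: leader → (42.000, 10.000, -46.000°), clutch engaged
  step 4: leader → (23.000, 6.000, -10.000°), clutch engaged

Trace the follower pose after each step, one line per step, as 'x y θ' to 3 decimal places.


-15.000 -8.000 -68.000
-15.000 -8.000 -68.000
-22.000 37.000 -88.500
-25.500 -46.000 -16.000
-35.500 -61.000 92.500

step 0: Δleader=(14.000, 18.000, -45.000°), disengaged; cmd=(0,0,0) → follower holds at (-15.000, -8.000, -68.000°)
step 1: Δleader=(-13.000, -6.000, 36.000°), disengaged; cmd=(0,0,0) → follower holds at (-15.000, -8.000, -68.000°)
step 2: Δleader=(-13.000, 11.000, -7.000°), engaged; cmd=(-7.000, 45.000, -20.500°) → follower=(-22.000, 37.000, -88.500°)
step 3: Δleader=(-6.000, -21.000, 24.000°), engaged; cmd=(-3.500, -83.000, 72.500°) → follower=(-25.500, -46.000, -16.000°)
step 4: Δleader=(-19.000, -4.000, 36.000°), engaged; cmd=(-10.000, -15.000, 108.500°) → follower=(-35.500, -61.000, 92.500°)


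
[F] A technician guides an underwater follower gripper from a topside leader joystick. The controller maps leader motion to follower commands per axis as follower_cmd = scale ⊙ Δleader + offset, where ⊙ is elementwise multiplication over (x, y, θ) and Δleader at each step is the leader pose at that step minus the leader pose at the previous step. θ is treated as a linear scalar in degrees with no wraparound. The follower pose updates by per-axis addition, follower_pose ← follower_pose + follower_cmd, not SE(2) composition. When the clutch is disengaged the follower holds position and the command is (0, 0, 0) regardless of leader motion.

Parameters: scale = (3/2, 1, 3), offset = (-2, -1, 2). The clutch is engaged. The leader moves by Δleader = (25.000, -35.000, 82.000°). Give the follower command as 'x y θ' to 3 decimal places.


35.500 -36.000 248.000

axis x: 3/2·25.000 + -2 = 35.500
axis y: 1·-35.000 + -1 = -36.000
axis θ: 3·82.000 + 2 = 248.000


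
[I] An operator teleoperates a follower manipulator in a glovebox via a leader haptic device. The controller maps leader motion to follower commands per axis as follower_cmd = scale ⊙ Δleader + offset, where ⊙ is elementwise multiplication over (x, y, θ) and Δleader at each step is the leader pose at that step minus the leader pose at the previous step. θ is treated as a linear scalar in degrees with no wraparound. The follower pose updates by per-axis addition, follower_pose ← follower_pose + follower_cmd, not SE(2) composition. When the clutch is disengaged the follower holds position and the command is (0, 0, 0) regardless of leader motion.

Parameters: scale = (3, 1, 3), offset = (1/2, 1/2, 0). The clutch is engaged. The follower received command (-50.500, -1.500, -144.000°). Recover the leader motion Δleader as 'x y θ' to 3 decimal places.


-17.000 -2.000 -48.000

axis x: (-50.500 − 1/2) / (3) = -17.000
axis y: (-1.500 − 1/2) / (1) = -2.000
axis θ: (-144.000 − 0) / (3) = -48.000


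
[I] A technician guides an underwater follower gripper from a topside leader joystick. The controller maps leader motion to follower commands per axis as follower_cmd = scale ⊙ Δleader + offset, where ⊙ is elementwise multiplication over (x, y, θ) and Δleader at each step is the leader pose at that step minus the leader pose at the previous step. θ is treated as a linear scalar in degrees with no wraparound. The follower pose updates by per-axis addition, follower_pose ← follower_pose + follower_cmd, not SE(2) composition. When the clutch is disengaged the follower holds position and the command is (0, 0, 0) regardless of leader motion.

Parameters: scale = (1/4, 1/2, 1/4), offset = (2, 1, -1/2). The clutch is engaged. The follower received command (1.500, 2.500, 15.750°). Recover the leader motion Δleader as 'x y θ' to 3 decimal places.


-2.000 3.000 65.000

axis x: (1.500 − 2) / (1/4) = -2.000
axis y: (2.500 − 1) / (1/2) = 3.000
axis θ: (15.750 − -1/2) / (1/4) = 65.000


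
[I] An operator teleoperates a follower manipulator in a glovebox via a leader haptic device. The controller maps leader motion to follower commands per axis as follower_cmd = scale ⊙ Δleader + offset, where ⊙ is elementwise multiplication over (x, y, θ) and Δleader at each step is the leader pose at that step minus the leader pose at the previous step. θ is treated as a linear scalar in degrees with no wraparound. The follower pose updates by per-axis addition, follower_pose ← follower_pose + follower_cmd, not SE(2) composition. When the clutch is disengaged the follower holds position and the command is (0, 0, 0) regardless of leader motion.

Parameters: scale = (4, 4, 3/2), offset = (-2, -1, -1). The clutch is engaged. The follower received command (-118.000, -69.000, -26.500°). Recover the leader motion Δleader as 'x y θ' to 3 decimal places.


-29.000 -17.000 -17.000

axis x: (-118.000 − -2) / (4) = -29.000
axis y: (-69.000 − -1) / (4) = -17.000
axis θ: (-26.500 − -1) / (3/2) = -17.000


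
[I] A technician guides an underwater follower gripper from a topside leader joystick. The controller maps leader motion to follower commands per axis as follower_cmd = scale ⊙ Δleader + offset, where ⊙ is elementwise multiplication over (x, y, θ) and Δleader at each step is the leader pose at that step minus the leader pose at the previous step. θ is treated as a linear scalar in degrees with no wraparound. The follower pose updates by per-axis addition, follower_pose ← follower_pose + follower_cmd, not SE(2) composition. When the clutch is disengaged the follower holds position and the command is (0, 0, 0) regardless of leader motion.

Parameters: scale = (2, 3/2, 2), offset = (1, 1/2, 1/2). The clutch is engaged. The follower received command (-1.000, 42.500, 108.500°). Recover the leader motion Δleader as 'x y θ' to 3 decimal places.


-1.000 28.000 54.000

axis x: (-1.000 − 1) / (2) = -1.000
axis y: (42.500 − 1/2) / (3/2) = 28.000
axis θ: (108.500 − 1/2) / (2) = 54.000


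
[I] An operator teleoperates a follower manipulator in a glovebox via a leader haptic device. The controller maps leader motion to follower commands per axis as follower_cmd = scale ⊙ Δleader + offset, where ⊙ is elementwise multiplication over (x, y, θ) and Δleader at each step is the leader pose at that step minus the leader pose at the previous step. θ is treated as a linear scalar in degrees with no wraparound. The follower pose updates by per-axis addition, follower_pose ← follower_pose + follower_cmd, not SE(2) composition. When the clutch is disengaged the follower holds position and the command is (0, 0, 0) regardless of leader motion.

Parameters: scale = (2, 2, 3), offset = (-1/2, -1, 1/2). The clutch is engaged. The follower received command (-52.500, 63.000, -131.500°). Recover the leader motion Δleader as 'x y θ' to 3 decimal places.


-26.000 32.000 -44.000

axis x: (-52.500 − -1/2) / (2) = -26.000
axis y: (63.000 − -1) / (2) = 32.000
axis θ: (-131.500 − 1/2) / (3) = -44.000


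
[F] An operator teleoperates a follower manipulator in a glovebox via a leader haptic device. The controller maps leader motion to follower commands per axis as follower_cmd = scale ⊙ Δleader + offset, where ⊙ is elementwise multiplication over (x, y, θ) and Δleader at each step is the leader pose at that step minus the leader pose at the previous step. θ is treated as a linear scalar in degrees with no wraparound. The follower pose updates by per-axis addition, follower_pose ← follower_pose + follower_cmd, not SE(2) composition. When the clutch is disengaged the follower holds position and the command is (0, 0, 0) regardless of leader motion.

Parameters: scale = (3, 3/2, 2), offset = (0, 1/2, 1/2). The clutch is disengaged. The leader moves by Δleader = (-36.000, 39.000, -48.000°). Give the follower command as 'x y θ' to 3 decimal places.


clutch disengaged → follower holds; cmd = (0, 0, 0)

0.000 0.000 0.000


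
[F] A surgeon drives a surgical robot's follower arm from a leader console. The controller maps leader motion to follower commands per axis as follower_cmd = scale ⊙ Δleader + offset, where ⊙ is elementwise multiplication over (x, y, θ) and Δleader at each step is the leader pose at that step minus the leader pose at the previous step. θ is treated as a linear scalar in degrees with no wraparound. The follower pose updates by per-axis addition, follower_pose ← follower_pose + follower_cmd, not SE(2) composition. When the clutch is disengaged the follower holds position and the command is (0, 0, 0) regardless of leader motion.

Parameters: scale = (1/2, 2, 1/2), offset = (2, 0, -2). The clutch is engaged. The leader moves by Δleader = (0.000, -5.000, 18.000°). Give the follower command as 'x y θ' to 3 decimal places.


2.000 -10.000 7.000

axis x: 1/2·0.000 + 2 = 2.000
axis y: 2·-5.000 + 0 = -10.000
axis θ: 1/2·18.000 + -2 = 7.000


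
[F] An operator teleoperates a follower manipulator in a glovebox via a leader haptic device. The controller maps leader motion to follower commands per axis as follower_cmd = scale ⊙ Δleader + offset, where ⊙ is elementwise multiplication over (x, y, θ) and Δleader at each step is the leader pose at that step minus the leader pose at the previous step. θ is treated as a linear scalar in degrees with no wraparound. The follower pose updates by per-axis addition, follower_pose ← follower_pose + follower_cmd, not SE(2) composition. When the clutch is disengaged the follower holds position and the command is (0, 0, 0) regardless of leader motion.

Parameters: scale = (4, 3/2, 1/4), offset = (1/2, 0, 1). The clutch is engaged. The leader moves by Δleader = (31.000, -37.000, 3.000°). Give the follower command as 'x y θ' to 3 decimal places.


124.500 -55.500 1.750

axis x: 4·31.000 + 1/2 = 124.500
axis y: 3/2·-37.000 + 0 = -55.500
axis θ: 1/4·3.000 + 1 = 1.750


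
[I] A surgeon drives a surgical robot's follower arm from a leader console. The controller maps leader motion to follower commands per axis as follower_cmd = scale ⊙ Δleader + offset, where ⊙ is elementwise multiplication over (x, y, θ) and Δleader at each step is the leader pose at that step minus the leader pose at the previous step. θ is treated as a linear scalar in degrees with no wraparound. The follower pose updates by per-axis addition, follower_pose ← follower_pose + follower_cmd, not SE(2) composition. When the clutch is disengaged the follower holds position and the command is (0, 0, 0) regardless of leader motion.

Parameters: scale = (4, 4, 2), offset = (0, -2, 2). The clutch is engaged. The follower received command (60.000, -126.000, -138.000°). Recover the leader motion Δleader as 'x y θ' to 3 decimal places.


15.000 -31.000 -70.000

axis x: (60.000 − 0) / (4) = 15.000
axis y: (-126.000 − -2) / (4) = -31.000
axis θ: (-138.000 − 2) / (2) = -70.000


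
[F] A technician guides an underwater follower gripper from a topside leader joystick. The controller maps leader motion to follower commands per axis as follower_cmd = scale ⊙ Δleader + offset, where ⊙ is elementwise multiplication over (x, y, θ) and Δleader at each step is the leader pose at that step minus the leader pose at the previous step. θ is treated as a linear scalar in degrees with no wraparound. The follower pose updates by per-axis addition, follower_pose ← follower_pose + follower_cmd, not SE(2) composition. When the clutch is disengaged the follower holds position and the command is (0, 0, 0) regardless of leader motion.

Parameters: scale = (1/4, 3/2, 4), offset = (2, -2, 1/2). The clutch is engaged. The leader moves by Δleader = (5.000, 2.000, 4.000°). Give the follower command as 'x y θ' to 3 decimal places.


axis x: 1/4·5.000 + 2 = 3.250
axis y: 3/2·2.000 + -2 = 1.000
axis θ: 4·4.000 + 1/2 = 16.500

3.250 1.000 16.500


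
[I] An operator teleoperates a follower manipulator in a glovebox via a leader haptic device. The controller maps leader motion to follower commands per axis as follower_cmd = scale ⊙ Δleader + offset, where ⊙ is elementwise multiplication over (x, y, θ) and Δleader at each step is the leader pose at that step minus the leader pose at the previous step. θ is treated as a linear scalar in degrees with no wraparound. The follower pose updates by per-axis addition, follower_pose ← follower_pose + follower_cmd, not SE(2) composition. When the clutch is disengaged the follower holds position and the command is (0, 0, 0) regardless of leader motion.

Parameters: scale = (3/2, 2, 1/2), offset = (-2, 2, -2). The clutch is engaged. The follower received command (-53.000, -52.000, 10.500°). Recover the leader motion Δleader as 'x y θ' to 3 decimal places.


-34.000 -27.000 25.000

axis x: (-53.000 − -2) / (3/2) = -34.000
axis y: (-52.000 − 2) / (2) = -27.000
axis θ: (10.500 − -2) / (1/2) = 25.000


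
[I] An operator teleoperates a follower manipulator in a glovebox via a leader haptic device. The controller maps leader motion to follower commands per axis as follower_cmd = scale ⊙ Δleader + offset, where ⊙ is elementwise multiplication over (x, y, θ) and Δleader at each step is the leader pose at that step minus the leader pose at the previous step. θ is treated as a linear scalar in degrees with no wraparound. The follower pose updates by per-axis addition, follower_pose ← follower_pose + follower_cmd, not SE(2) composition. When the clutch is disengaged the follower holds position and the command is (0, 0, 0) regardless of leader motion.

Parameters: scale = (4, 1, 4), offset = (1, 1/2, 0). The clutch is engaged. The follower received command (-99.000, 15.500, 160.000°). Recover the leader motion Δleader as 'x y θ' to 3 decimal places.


-25.000 15.000 40.000

axis x: (-99.000 − 1) / (4) = -25.000
axis y: (15.500 − 1/2) / (1) = 15.000
axis θ: (160.000 − 0) / (4) = 40.000


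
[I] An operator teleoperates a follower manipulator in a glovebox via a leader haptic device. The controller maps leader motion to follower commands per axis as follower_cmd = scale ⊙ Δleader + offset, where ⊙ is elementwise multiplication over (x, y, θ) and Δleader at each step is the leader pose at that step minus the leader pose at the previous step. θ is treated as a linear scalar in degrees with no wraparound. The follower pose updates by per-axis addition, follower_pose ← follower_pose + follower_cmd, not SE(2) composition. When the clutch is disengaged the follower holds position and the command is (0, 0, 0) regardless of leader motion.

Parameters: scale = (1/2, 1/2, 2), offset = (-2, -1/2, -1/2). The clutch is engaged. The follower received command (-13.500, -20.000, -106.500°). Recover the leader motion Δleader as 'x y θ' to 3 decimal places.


-23.000 -39.000 -53.000

axis x: (-13.500 − -2) / (1/2) = -23.000
axis y: (-20.000 − -1/2) / (1/2) = -39.000
axis θ: (-106.500 − -1/2) / (2) = -53.000
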